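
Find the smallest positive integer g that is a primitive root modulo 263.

φ(263) = 263 − 1 = 262 = 2 · 131.
Test candidates g = 2, 3, … against the prime factors q ∈ {2, 131} of φ(263): g is a generator iff g^(262/q) ≢ 1 for every such q.
g = 2: 2^131 ≡ 1 — hits 1, so not a primitive root.
g = 3: 3^131 ≡ 1 — hits 1, so not a primitive root.
g = 4: 4^131 ≡ 1 — hits 1, so not a primitive root.
g = 5: 5^131 ≡ 262; 5^2 ≡ 25 — none is 1, so 5 is a primitive root.
The smallest primitive root modulo 263 is 5.

5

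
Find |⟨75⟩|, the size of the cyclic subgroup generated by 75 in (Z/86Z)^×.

14

By Lagrange's theorem, ord_86(75) divides φ(86) = φ(2)·φ(43) = 1·42 = 42 = 2 · 3 · 7.
Divisors of 42: 1, 2, 3, 6, 7, 14, 21, 42.
Evaluate successive powers at the divisors of 42:
75^1 ≡ 75 (mod 86)
75^2 ≡ 35 (mod 86)
75^3 ≡ 45 (mod 86)
75^6 ≡ 47 (mod 86)
75^7 ≡ 85 (mod 86)
75^14 ≡ 1 (mod 86) ✓
Therefore the multiplicative order of 75 modulo 86 is 14.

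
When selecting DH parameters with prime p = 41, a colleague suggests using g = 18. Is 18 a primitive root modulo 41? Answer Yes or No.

No

φ(41) = 41 − 1 = 40 = 2^3 · 5.
Test 18^(40/q) mod 41 for each prime factor q of 40:
18^20 ≡ 1 (mod 41)  [q = 2: ≡ 1 ✗]
18^8 ≡ 10 (mod 41)  [q = 5: ≢ 1 ✓]
Since 18^20 ≡ 1, the order of 18 divides 20 < 40, so 18 is not a primitive root.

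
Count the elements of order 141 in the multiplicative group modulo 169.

φ(169) = φ(13^2) = 13·(13−1) = 156 = 2^2 · 3 · 13.
In a cyclic group of order 156, there are φ(d) elements of order d for each divisor d of 156, and zero for non-divisors.
Here 156 is not a multiple of 141, so there are no elements of order 141.

0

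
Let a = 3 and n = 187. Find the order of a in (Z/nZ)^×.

Since 3 ∈ (Z/187Z)^×, its order divides φ(187) = φ(11·17) = (11−1)·(17−1) = 10·16 = 160 = 2^5 · 5.
Divisors of 160: 1, 2, 4, 5, 8, 10, 16, 20, 32, 40, 80, 160.
Evaluate successive powers at the divisors of 160:
3^1 ≡ 3 (mod 187)
3^2 ≡ 9 (mod 187)
3^4 ≡ 81 (mod 187)
3^5 ≡ 56 (mod 187)
3^8 ≡ 16 (mod 187)
3^10 ≡ 144 (mod 187)
3^16 ≡ 69 (mod 187)
3^20 ≡ 166 (mod 187)
3^32 ≡ 86 (mod 187)
3^40 ≡ 67 (mod 187)
3^80 ≡ 1 (mod 187) ✓
Therefore the multiplicative order of 3 modulo 187 is 80.

80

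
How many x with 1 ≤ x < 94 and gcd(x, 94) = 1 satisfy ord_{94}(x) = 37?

0

φ(94) = φ(2)·φ(47) = 1·46 = 46 = 2 · 23.
In a cyclic group of order 46, there are φ(d) elements of order d for each divisor d of 46, and zero for non-divisors.
Here 46 is not a multiple of 37, so there are no elements of order 37.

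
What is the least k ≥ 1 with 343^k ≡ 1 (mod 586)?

The order of 343 must divide φ(586) = φ(2)·φ(293) = 1·292 = 292 = 2^2 · 73.
Divisors of 292: 1, 2, 4, 73, 146, 292.
Compute 343^d (mod 586) for the divisors d until we hit 1:
343^1 ≡ 343 (mod 586)
343^2 ≡ 449 (mod 586)
343^4 ≡ 17 (mod 586)
343^73 ≡ 155 (mod 586)
343^146 ≡ 585 (mod 586)
343^292 ≡ 1 (mod 586) ✓
The smallest such exponent is 292, so the order of 343 is 292.

292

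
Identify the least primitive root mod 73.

φ(73) = 73 − 1 = 72 = 2^3 · 3^2.
g is a primitive root iff g^(72/q) ≢ 1 (mod 73) for each prime q ∈ {2, 3}.
g = 2: 2^36 ≡ 1 — hits 1, so not a primitive root.
g = 3: 3^36 ≡ 1 — hits 1, so not a primitive root.
g = 4: 4^36 ≡ 1 — hits 1, so not a primitive root.
g = 5: 5^36 ≡ 72; 5^24 ≡ 8 — none is 1, so 5 is a primitive root.
The smallest primitive root modulo 73 is 5.

5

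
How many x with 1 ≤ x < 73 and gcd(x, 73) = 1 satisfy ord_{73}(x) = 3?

2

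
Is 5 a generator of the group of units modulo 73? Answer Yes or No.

φ(73) = 73 − 1 = 72 = 2^3 · 3^2.
Test 5^(72/q) mod 73 for each prime factor q of 72:
5^36 ≡ 72 (mod 73)  [q = 2: ≢ 1 ✓]
5^24 ≡ 8 (mod 73)  [q = 3: ≢ 1 ✓]
Every test exponent gives a nontrivial residue, hence 5 generates the full group.

Yes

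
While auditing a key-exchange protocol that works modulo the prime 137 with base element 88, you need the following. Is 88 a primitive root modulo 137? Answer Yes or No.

φ(137) = 137 − 1 = 136 = 2^3 · 17.
An element g generates (Z/137Z)^× iff g^(136/q) ≢ 1 (mod 137) for each prime q ∈ {2, 17}.
88^68 ≡ 1 (mod 137)  [q = 2: ≡ 1 ✗]
88^8 ≡ 73 (mod 137)  [q = 17: ≢ 1 ✓]
The check at q = 2 fails, so 88 generates a proper subgroup.

No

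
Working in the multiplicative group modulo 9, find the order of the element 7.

3

By Lagrange's theorem, ord_9(7) divides φ(9) = φ(3^2) = 3·(3−1) = 6 = 2 · 3.
Divisors of 6: 1, 2, 3, 6.
Test each divisor d:
7^1 ≡ 7
7^2 ≡ 4
7^3 ≡ 1
Therefore the multiplicative order of 7 modulo 9 is 3.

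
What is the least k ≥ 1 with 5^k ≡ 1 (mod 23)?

22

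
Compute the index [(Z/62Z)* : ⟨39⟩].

The order of 39 must divide φ(62) = φ(2)·φ(31) = 1·30 = 30 = 2 · 3 · 5.
Divisors of 30: 1, 2, 3, 5, 6, 10, 15, 30.
Check 39^d mod 62 for each divisor in increasing order:
39^1 ≡ 39 (mod 62)
39^2 ≡ 33 (mod 62)
39^3 ≡ 47 (mod 62)
39^5 ≡ 1 (mod 62) ✓
Thus |⟨39⟩| = ord(39) = 5.
The index is φ(62) / ord(39) = 30 / 5 = 6.

6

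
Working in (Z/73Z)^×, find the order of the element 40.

72

Since 40 ∈ (Z/73Z)^×, its order divides φ(73) = 73 − 1 = 72 = 2^3 · 3^2.
Divisors of 72: 1, 2, 3, 4, 6, 8, 9, 12, 18, 24, 36, 72.
Check 40^d mod 73 for each divisor in increasing order:
40^1 ≡ 40 (mod 73)
40^2 ≡ 67 (mod 73)
40^3 ≡ 52 (mod 73)
40^4 ≡ 36 (mod 73)
40^6 ≡ 3 (mod 73)
40^8 ≡ 55 (mod 73)
40^9 ≡ 10 (mod 73)
40^12 ≡ 9 (mod 73)
40^18 ≡ 27 (mod 73)
40^24 ≡ 8 (mod 73)
40^36 ≡ 72 (mod 73)
40^72 ≡ 1 (mod 73) ✓
Hence ord(40) = 72.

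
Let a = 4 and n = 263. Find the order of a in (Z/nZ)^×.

131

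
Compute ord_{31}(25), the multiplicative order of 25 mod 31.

3

ord(25) | φ(31) = 31 − 1 = 30 = 2 · 3 · 5.
Divisors of 30: 1, 2, 3, 5, 6, 10, 15, 30.
Compute 25^d (mod 31) for the divisors d until we hit 1:
25^1 ≡ 25 (mod 31)
25^2 ≡ 5 (mod 31)
25^3 ≡ 1 (mod 31) ✓
Therefore the multiplicative order of 25 modulo 31 is 3.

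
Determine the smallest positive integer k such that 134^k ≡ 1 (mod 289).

8

ord(134) | φ(289) = φ(17^2) = 17·(17−1) = 272 = 2^4 · 17.
Divisors of 272: 1, 2, 4, 8, 16, 17, 34, 68, 136, 272.
Evaluate successive powers at the divisors of 272:
134^1 ≡ 134 (mod 289)
134^2 ≡ 38 (mod 289)
134^4 ≡ 288 (mod 289)
134^8 ≡ 1 (mod 289) ✓
So ord_289(134) = 8.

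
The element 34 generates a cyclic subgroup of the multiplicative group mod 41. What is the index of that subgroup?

1

Since 34 ∈ (Z/41Z)^×, its order divides φ(41) = 41 − 1 = 40 = 2^3 · 5.
Divisors of 40: 1, 2, 4, 5, 8, 10, 20, 40.
Test each divisor d:
34^1 ≡ 34
34^2 ≡ 8
34^4 ≡ 23
34^5 ≡ 3
34^8 ≡ 37
34^10 ≡ 9
34^20 ≡ 40
34^40 ≡ 1
Thus |⟨34⟩| = ord(34) = 40.
[(Z/41Z)^× : ⟨34⟩] = 40/40 = 1.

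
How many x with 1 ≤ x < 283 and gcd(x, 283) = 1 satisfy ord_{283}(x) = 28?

φ(283) = 283 − 1 = 282 = 2 · 3 · 47.
Since (Z/283Z)^× is cyclic of order 282, the number of elements of order d is φ(d) when d | 282 and 0 otherwise.
Since 28 ∤ 282, the count is 0.

0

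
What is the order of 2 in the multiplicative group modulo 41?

The order of 2 must divide φ(41) = 41 − 1 = 40 = 2^3 · 5.
Divisors of 40: 1, 2, 4, 5, 8, 10, 20, 40.
Test each divisor d:
2^1 ≡ 2 (mod 41)
2^2 ≡ 4 (mod 41)
2^4 ≡ 16 (mod 41)
2^5 ≡ 32 (mod 41)
2^8 ≡ 10 (mod 41)
2^10 ≡ 40 (mod 41)
2^20 ≡ 1 (mod 41) ✓
So ord_41(2) = 20.

20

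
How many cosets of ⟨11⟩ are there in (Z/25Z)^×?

4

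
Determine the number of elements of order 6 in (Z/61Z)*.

2

φ(61) = 61 − 1 = 60 = 2^2 · 3 · 5.
Since (Z/61Z)^× is cyclic of order 60, the number of elements of order d is φ(d) when d | 60 and 0 otherwise.
6 = 2 · 3 divides 60, and φ(6) = 2.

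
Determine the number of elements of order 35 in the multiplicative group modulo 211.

φ(211) = 211 − 1 = 210 = 2 · 3 · 5 · 7.
Since (Z/211Z)^× is cyclic of order 210, the number of elements of order d is φ(d) when d | 210 and 0 otherwise.
35 = 5 · 7 divides 210, and φ(35) = 24.

24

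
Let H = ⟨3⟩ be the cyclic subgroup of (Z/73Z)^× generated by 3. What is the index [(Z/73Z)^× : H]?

6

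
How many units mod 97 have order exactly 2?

1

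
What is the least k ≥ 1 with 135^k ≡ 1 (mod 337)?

112

By Lagrange's theorem, ord_337(135) divides φ(337) = 337 − 1 = 336 = 2^4 · 3 · 7.
Divisors of 336: 1, 2, 3, 4, 6, 7, 8, 12, 14, 16, 21, 24, 28, 42, 48, 56, 84, 112, 168, 336.
Test each divisor d:
135^1 ≡ 135 (mod 337)
135^2 ≡ 27 (mod 337)
135^3 ≡ 275 (mod 337)
135^4 ≡ 55 (mod 337)
135^6 ≡ 137 (mod 337)
135^7 ≡ 297 (mod 337)
135^8 ≡ 329 (mod 337)
135^12 ≡ 234 (mod 337)
135^14 ≡ 252 (mod 337)
135^16 ≡ 64 (mod 337)
135^21 ≡ 30 (mod 337)
135^24 ≡ 162 (mod 337)
135^28 ≡ 148 (mod 337)
135^42 ≡ 226 (mod 337)
135^48 ≡ 295 (mod 337)
135^56 ≡ 336 (mod 337)
135^84 ≡ 189 (mod 337)
135^112 ≡ 1 (mod 337) ✓
Therefore the multiplicative order of 135 modulo 337 is 112.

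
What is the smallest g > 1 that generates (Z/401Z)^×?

3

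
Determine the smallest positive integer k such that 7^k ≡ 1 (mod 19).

ord(7) | φ(19) = 19 − 1 = 18 = 2 · 3^2.
Divisors of 18: 1, 2, 3, 6, 9, 18.
Evaluate successive powers at the divisors of 18:
7^1 ≡ 7 (mod 19)
7^2 ≡ 11 (mod 19)
7^3 ≡ 1 (mod 19) ✓
Therefore the multiplicative order of 7 modulo 19 is 3.

3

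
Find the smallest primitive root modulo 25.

φ(25) = φ(5^2) = 5·(5−1) = 20 = 2^2 · 5.
Test candidates g = 2, 3, … against the prime factors q ∈ {2, 5} of φ(25): g is a generator iff g^(20/q) ≢ 1 for every such q.
g = 2: 2^10 ≡ 24; 2^4 ≡ 16 — none is 1, so 2 is a primitive root.
Hence the least primitive root of 25 is 2.

2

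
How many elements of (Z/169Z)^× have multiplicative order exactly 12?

4

φ(169) = φ(13^2) = 13·(13−1) = 156 = 2^2 · 3 · 13.
(Z/169Z)^× is cyclic (|G| = 156); a cyclic group of order m has exactly φ(d) elements of each order d | m, and none otherwise.
12 = 2^2 · 3 divides 156, and φ(12) = 4.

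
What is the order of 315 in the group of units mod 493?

56

ord(315) | φ(493) = φ(17·29) = (17−1)·(29−1) = 16·28 = 448 = 2^6 · 7.
Divisors of 448: 1, 2, 4, 7, 8, 14, 16, 28, 32, 56, 64, 112, 224, 448.
Evaluate successive powers at the divisors of 448:
315^1 ≡ 315 (mod 493)
315^2 ≡ 132 (mod 493)
315^4 ≡ 169 (mod 493)
315^7 ≡ 291 (mod 493)
315^8 ≡ 460 (mod 493)
315^14 ≡ 378 (mod 493)
315^16 ≡ 103 (mod 493)
315^28 ≡ 407 (mod 493)
315^32 ≡ 256 (mod 493)
315^56 ≡ 1 (mod 493) ✓
The smallest such exponent is 56, so the order of 315 is 56.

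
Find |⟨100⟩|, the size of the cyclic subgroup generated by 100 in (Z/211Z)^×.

15

By Lagrange's theorem, ord_211(100) divides φ(211) = 211 − 1 = 210 = 2 · 3 · 5 · 7.
Divisors of 210: 1, 2, 3, 5, 6, 7, 10, 14, 15, 21, 30, 35, 42, 70, 105, 210.
Check 100^d mod 211 for each divisor in increasing order:
100^1 ≡ 100 (mod 211)
100^2 ≡ 83 (mod 211)
100^3 ≡ 71 (mod 211)
100^5 ≡ 196 (mod 211)
100^6 ≡ 188 (mod 211)
100^7 ≡ 21 (mod 211)
100^10 ≡ 14 (mod 211)
100^14 ≡ 19 (mod 211)
100^15 ≡ 1 (mod 211) ✓
So ord_211(100) = 15.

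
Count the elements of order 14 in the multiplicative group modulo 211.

6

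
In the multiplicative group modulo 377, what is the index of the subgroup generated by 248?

48

Since 248 ∈ (Z/377Z)^×, its order divides φ(377) = φ(13·29) = (13−1)·(29−1) = 12·28 = 336 = 2^4 · 3 · 7.
Divisors of 336: 1, 2, 3, 4, 6, 7, 8, 12, 14, 16, 21, 24, 28, 42, 48, 56, 84, 112, 168, 336.
Compute 248^d (mod 377) for the divisors d until we hit 1:
248^1 ≡ 248
248^2 ≡ 53
248^3 ≡ 326
248^4 ≡ 170
248^6 ≡ 339
248^7 ≡ 1
So ord_377(248) = 7, hence |⟨248⟩| = 7.
[(Z/377Z)^× : ⟨248⟩] = 336/7 = 48.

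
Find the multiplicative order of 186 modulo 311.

310

ord(186) | φ(311) = 311 − 1 = 310 = 2 · 5 · 31.
Divisors of 310: 1, 2, 5, 10, 31, 62, 155, 310.
Compute 186^d (mod 311) for the divisors d until we hit 1:
186^1 ≡ 186
186^2 ≡ 75
186^5 ≡ 46
186^10 ≡ 250
186^31 ≡ 95
186^62 ≡ 6
186^155 ≡ 310
186^310 ≡ 1
The smallest such exponent is 310, so the order of 186 is 310.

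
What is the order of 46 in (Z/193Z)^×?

48

Since 46 ∈ (Z/193Z)^×, its order divides φ(193) = 193 − 1 = 192 = 2^6 · 3.
Divisors of 192: 1, 2, 3, 4, 6, 8, 12, 16, 24, 32, 48, 64, 96, 192.
Check 46^d mod 193 for each divisor in increasing order:
46^1 ≡ 46 (mod 193)
46^2 ≡ 186 (mod 193)
46^3 ≡ 64 (mod 193)
46^4 ≡ 49 (mod 193)
46^6 ≡ 43 (mod 193)
46^8 ≡ 85 (mod 193)
46^12 ≡ 112 (mod 193)
46^16 ≡ 84 (mod 193)
46^24 ≡ 192 (mod 193)
46^32 ≡ 108 (mod 193)
46^48 ≡ 1 (mod 193) ✓
So ord_193(46) = 48.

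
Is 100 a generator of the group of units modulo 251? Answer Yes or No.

No

φ(251) = 251 − 1 = 250 = 2 · 5^3.
100 is a primitive root mod 251 iff 100^(φ(251)/q) ≢ 1 for every prime q | φ(251), i.e. q ∈ {2, 5}.
100^125 ≡ 1 (mod 251)  [q = 2: ≡ 1 ✗]
100^50 ≡ 1 (mod 251)  [q = 5: ≡ 1 ✗]
100^125 ≡ 1 shows ord(100) | 125, strictly less than φ(251); not a primitive root.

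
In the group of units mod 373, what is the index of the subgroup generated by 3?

2

Since 3 ∈ (Z/373Z)^×, its order divides φ(373) = 373 − 1 = 372 = 2^2 · 3 · 31.
Divisors of 372: 1, 2, 3, 4, 6, 12, 31, 62, 93, 124, 186, 372.
Check 3^d mod 373 for each divisor in increasing order:
3^1 ≡ 3 (mod 373)
3^2 ≡ 9 (mod 373)
3^3 ≡ 27 (mod 373)
3^4 ≡ 81 (mod 373)
3^6 ≡ 356 (mod 373)
3^12 ≡ 289 (mod 373)
3^31 ≡ 89 (mod 373)
3^62 ≡ 88 (mod 373)
3^93 ≡ 372 (mod 373)
3^124 ≡ 284 (mod 373)
3^186 ≡ 1 (mod 373) ✓
Thus |⟨3⟩| = ord(3) = 186.
The index is φ(373) / ord(3) = 372 / 186 = 2.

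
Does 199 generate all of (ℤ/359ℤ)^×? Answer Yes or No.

φ(359) = 359 − 1 = 358 = 2 · 179.
It suffices to check that the order of 199 is not a proper divisor of 358: compute 199^(358/q) for q ∈ {2, 179}.
199^179 ≡ 358 (mod 359)  [q = 2: ≢ 1 ✓]
199^2 ≡ 111 (mod 359)  [q = 179: ≢ 1 ✓]
None equal 1, so ord_359(199) = 358: 199 is a primitive root.

Yes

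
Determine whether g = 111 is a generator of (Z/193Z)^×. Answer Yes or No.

φ(193) = 193 − 1 = 192 = 2^6 · 3.
Test 111^(192/q) mod 193 for each prime factor q of 192:
111^96 ≡ 192 (mod 193)  [q = 2: ≢ 1 ✓]
111^64 ≡ 108 (mod 193)  [q = 3: ≢ 1 ✓]
Every test exponent gives a nontrivial residue, hence 111 generates the full group.

Yes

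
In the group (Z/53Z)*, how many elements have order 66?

0

φ(53) = 53 − 1 = 52 = 2^2 · 13.
In a cyclic group of order 52, there are φ(d) elements of order d for each divisor d of 52, and zero for non-divisors.
66 does not divide 52, so no element of (Z/53Z)^× has order 66.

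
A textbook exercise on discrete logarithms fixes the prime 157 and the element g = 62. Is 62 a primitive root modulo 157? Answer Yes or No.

φ(157) = 157 − 1 = 156 = 2^2 · 3 · 13.
An element g generates (Z/157Z)^× iff g^(156/q) ≢ 1 (mod 157) for each prime q ∈ {2, 3, 13}.
62^78 ≡ 156 (mod 157)  [q = 2: ≢ 1 ✓]
62^52 ≡ 144 (mod 157)  [q = 3: ≢ 1 ✓]
62^12 ≡ 16 (mod 157)  [q = 13: ≢ 1 ✓]
Every test exponent gives a nontrivial residue, hence 62 generates the full group.

Yes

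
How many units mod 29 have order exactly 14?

φ(29) = 29 − 1 = 28 = 2^2 · 7.
In a cyclic group of order 28, there are φ(d) elements of order d for each divisor d of 28, and zero for non-divisors.
14 = 2 · 7 divides 28, and φ(14) = 6.

6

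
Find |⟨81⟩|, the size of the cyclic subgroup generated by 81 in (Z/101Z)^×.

The order of 81 must divide φ(101) = 101 − 1 = 100 = 2^2 · 5^2.
Divisors of 100: 1, 2, 4, 5, 10, 20, 25, 50, 100.
Test each divisor d:
81^1 ≡ 81 (mod 101)
81^2 ≡ 97 (mod 101)
81^4 ≡ 16 (mod 101)
81^5 ≡ 84 (mod 101)
81^10 ≡ 87 (mod 101)
81^20 ≡ 95 (mod 101)
81^25 ≡ 1 (mod 101) ✓
Hence ord(81) = 25.

25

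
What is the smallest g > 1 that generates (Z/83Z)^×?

2

φ(83) = 83 − 1 = 82 = 2 · 41.
Test candidates g = 2, 3, … against the prime factors q ∈ {2, 41} of φ(83): g is a generator iff g^(82/q) ≢ 1 for every such q.
g = 2: 2^41 ≡ 82; 2^2 ≡ 4 — none is 1, so 2 is a primitive root.
The smallest primitive root modulo 83 is 2.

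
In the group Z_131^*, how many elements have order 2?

1

φ(131) = 131 − 1 = 130 = 2 · 5 · 13.
Since (Z/131Z)^× is cyclic of order 130, the number of elements of order d is φ(d) when d | 130 and 0 otherwise.
2 | 130, and φ(2) = 2 − 1 = 1.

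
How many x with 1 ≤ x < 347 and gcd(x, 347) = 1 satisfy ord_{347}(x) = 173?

172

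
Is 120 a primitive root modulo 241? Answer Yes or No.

No

φ(241) = 241 − 1 = 240 = 2^4 · 3 · 5.
Test 120^(240/q) mod 241 for each prime factor q of 240:
120^120 ≡ 1 (mod 241)  [q = 2: ≡ 1 ✗]
120^80 ≡ 225 (mod 241)  [q = 3: ≢ 1 ✓]
120^48 ≡ 1 (mod 241)  [q = 5: ≡ 1 ✗]
Since 120^120 ≡ 1, the order of 120 divides 120 < 240, so 120 is not a primitive root.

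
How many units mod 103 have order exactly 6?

2

φ(103) = 103 − 1 = 102 = 2 · 3 · 17.
In a cyclic group of order 102, there are φ(d) elements of order d for each divisor d of 102, and zero for non-divisors.
6 = 2 · 3 divides 102, and φ(6) = 2.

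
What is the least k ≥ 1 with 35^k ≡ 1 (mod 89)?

ord(35) | φ(89) = 89 − 1 = 88 = 2^3 · 11.
Divisors of 88: 1, 2, 4, 8, 11, 22, 44, 88.
Test each divisor d:
35^1 ≡ 35 (mod 89)
35^2 ≡ 68 (mod 89)
35^4 ≡ 85 (mod 89)
35^8 ≡ 16 (mod 89)
35^11 ≡ 77 (mod 89)
35^22 ≡ 55 (mod 89)
35^44 ≡ 88 (mod 89)
35^88 ≡ 1 (mod 89) ✓
Hence ord(35) = 88.

88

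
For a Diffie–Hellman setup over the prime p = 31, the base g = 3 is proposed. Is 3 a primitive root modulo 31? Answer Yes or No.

φ(31) = 31 − 1 = 30 = 2 · 3 · 5.
3 is a primitive root mod 31 iff 3^(φ(31)/q) ≢ 1 for every prime q | φ(31), i.e. q ∈ {2, 3, 5}.
3^15 ≡ 30 (mod 31)  [q = 2: ≢ 1 ✓]
3^10 ≡ 25 (mod 31)  [q = 3: ≢ 1 ✓]
3^6 ≡ 16 (mod 31)  [q = 5: ≢ 1 ✓]
All checks pass, so 3 has order 30 and is a primitive root modulo 31.

Yes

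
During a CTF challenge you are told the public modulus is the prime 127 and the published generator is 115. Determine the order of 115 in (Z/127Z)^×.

63

By Lagrange's theorem, ord_127(115) divides φ(127) = 127 − 1 = 126 = 2 · 3^2 · 7.
Divisors of 126: 1, 2, 3, 6, 7, 9, 14, 18, 21, 42, 63, 126.
Test each divisor d:
115^1 ≡ 115
115^2 ≡ 17
115^3 ≡ 50
115^6 ≡ 87
115^7 ≡ 99
115^9 ≡ 32
115^14 ≡ 22
115^18 ≡ 8
115^21 ≡ 19
115^42 ≡ 107
115^63 ≡ 1
The smallest such exponent is 63, so the order of 115 is 63.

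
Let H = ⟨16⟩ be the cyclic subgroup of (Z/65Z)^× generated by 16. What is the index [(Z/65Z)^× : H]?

16

The order of 16 must divide φ(65) = φ(5·13) = (5−1)·(13−1) = 4·12 = 48 = 2^4 · 3.
Divisors of 48: 1, 2, 3, 4, 6, 8, 12, 16, 24, 48.
Compute 16^d (mod 65) for the divisors d until we hit 1:
16^1 ≡ 16
16^2 ≡ 61
16^3 ≡ 1
The order of 16 is 3, so the subgroup it generates has 3 elements.
[(Z/65Z)^× : ⟨16⟩] = 48/3 = 16.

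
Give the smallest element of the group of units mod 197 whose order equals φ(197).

2

φ(197) = 197 − 1 = 196 = 2^2 · 7^2.
Test candidates g = 2, 3, … against the prime factors q ∈ {2, 7} of φ(197): g is a generator iff g^(196/q) ≢ 1 for every such q.
g = 2: 2^98 ≡ 196; 2^28 ≡ 104 — none is 1, so 2 is a primitive root.
So 2 is the smallest generator of (Z/197Z)^×.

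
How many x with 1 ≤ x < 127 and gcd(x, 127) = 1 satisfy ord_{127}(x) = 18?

6

φ(127) = 127 − 1 = 126 = 2 · 3^2 · 7.
Since (Z/127Z)^× is cyclic of order 126, the number of elements of order d is φ(d) when d | 126 and 0 otherwise.
18 = 2 · 3^2 divides 126, and φ(18) = 6.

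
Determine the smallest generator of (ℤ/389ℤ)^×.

2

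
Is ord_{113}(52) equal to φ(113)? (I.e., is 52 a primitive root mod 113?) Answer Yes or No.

No

φ(113) = 113 − 1 = 112 = 2^4 · 7.
An element g generates (Z/113Z)^× iff g^(112/q) ≢ 1 (mod 113) for each prime q ∈ {2, 7}.
52^56 ≡ 1 (mod 113)  [q = 2: ≡ 1 ✗]
52^16 ≡ 106 (mod 113)  [q = 7: ≢ 1 ✓]
The check at q = 2 fails, so 52 generates a proper subgroup.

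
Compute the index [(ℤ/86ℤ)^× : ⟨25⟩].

By Lagrange's theorem, ord_86(25) divides φ(86) = φ(2)·φ(43) = 1·42 = 42 = 2 · 3 · 7.
Divisors of 42: 1, 2, 3, 6, 7, 14, 21, 42.
Compute 25^d (mod 86) for the divisors d until we hit 1:
25^1 ≡ 25 (mod 86)
25^2 ≡ 23 (mod 86)
25^3 ≡ 59 (mod 86)
25^6 ≡ 41 (mod 86)
25^7 ≡ 79 (mod 86)
25^14 ≡ 49 (mod 86)
25^21 ≡ 1 (mod 86) ✓
The order of 25 is 21, so the subgroup it generates has 21 elements.
Index = |(Z/86Z)^×| / |⟨25⟩| = 42 / 21 = 2.

2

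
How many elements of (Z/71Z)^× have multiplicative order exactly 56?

φ(71) = 71 − 1 = 70 = 2 · 5 · 7.
(Z/71Z)^× is cyclic (|G| = 70); a cyclic group of order m has exactly φ(d) elements of each order d | m, and none otherwise.
56 does not divide 70, so no element of (Z/71Z)^× has order 56.

0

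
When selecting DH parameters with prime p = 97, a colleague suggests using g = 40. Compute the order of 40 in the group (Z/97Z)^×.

96

The order of 40 must divide φ(97) = 97 − 1 = 96 = 2^5 · 3.
Divisors of 96: 1, 2, 3, 4, 6, 8, 12, 16, 24, 32, 48, 96.
Evaluate successive powers at the divisors of 96:
40^1 ≡ 40
40^2 ≡ 48
40^3 ≡ 77
40^4 ≡ 73
40^6 ≡ 12
40^8 ≡ 91
40^12 ≡ 47
40^16 ≡ 36
40^24 ≡ 75
40^32 ≡ 35
40^48 ≡ 96
40^96 ≡ 1
So ord_97(40) = 96.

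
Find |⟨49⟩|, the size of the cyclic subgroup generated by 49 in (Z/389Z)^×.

Since 49 ∈ (Z/389Z)^×, its order divides φ(389) = 389 − 1 = 388 = 2^2 · 97.
Divisors of 388: 1, 2, 4, 97, 194, 388.
Test each divisor d:
49^1 ≡ 49 (mod 389)
49^2 ≡ 67 (mod 389)
49^4 ≡ 210 (mod 389)
49^97 ≡ 1 (mod 389) ✓
So ord_389(49) = 97.

97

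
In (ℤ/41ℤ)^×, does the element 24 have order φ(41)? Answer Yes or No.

φ(41) = 41 − 1 = 40 = 2^3 · 5.
An element g generates (Z/41Z)^× iff g^(40/q) ≢ 1 (mod 41) for each prime q ∈ {2, 5}.
24^20 ≡ 40 (mod 41)  [q = 2: ≢ 1 ✓]
24^8 ≡ 16 (mod 41)  [q = 5: ≢ 1 ✓]
Every test exponent gives a nontrivial residue, hence 24 generates the full group.

Yes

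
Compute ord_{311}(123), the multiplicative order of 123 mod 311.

310

By Lagrange's theorem, ord_311(123) divides φ(311) = 311 − 1 = 310 = 2 · 5 · 31.
Divisors of 310: 1, 2, 5, 10, 31, 62, 155, 310.
Compute 123^d (mod 311) for the divisors d until we hit 1:
123^1 ≡ 123 (mod 311)
123^2 ≡ 201 (mod 311)
123^5 ≡ 165 (mod 311)
123^10 ≡ 168 (mod 311)
123^31 ≡ 259 (mod 311)
123^62 ≡ 216 (mod 311)
123^155 ≡ 310 (mod 311)
123^310 ≡ 1 (mod 311) ✓
So ord_311(123) = 310.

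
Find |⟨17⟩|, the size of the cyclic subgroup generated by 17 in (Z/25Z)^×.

20

ord(17) | φ(25) = φ(5^2) = 5·(5−1) = 20 = 2^2 · 5.
Divisors of 20: 1, 2, 4, 5, 10, 20.
Test each divisor d:
17^1 ≡ 17
17^2 ≡ 14
17^4 ≡ 21
17^5 ≡ 7
17^10 ≡ 24
17^20 ≡ 1
So ord_25(17) = 20.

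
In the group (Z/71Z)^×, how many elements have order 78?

0

φ(71) = 71 − 1 = 70 = 2 · 5 · 7.
In a cyclic group of order 70, there are φ(d) elements of order d for each divisor d of 70, and zero for non-divisors.
Here 70 is not a multiple of 78, so there are no elements of order 78.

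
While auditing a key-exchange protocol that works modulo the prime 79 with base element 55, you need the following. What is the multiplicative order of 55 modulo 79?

Since 55 ∈ (Z/79Z)^×, its order divides φ(79) = 79 − 1 = 78 = 2 · 3 · 13.
Divisors of 78: 1, 2, 3, 6, 13, 26, 39, 78.
Evaluate successive powers at the divisors of 78:
55^1 ≡ 55
55^2 ≡ 23
55^3 ≡ 1
Therefore the multiplicative order of 55 modulo 79 is 3.

3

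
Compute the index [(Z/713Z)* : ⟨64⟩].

The order of 64 must divide φ(713) = φ(23·31) = (23−1)·(31−1) = 22·30 = 660 = 2^2 · 3 · 5 · 11.
Divisors of 660: 1, 2, 3, 4, 5, 6, 10, 11, 12, 15, 20, 22, 30, 33, 44, 55, 60, 66, 110, 132, 165, 220, 330, 660.
Check 64^d mod 713 for each divisor in increasing order:
64^1 ≡ 64
64^2 ≡ 531
64^3 ≡ 473
64^4 ≡ 326
64^5 ≡ 187
64^6 ≡ 560
64^10 ≡ 32
64^11 ≡ 622
64^12 ≡ 593
64^15 ≡ 280
64^20 ≡ 311
64^22 ≡ 438
64^30 ≡ 683
64^33 ≡ 70
64^44 ≡ 47
64^55 ≡ 1
So ord_713(64) = 55, hence |⟨64⟩| = 55.
The index is φ(713) / ord(64) = 660 / 55 = 12.

12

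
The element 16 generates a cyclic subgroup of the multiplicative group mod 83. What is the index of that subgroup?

2

By Lagrange's theorem, ord_83(16) divides φ(83) = 83 − 1 = 82 = 2 · 41.
Divisors of 82: 1, 2, 41, 82.
Evaluate successive powers at the divisors of 82:
16^1 ≡ 16
16^2 ≡ 7
16^41 ≡ 1
The order of 16 is 41, so the subgroup it generates has 41 elements.
The index is φ(83) / ord(16) = 82 / 41 = 2.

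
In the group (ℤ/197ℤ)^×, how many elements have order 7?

6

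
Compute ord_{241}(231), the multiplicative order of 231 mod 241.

The order of 231 must divide φ(241) = 241 − 1 = 240 = 2^4 · 3 · 5.
Divisors of 240: 1, 2, 3, 4, 5, 6, 8, 10, 12, 15, 16, 20, 24, 30, 40, 48, 60, 80, 120, 240.
Evaluate successive powers at the divisors of 240:
231^1 ≡ 231 (mod 241)
231^2 ≡ 100 (mod 241)
231^3 ≡ 205 (mod 241)
231^4 ≡ 119 (mod 241)
231^5 ≡ 15 (mod 241)
231^6 ≡ 91 (mod 241)
231^8 ≡ 183 (mod 241)
231^10 ≡ 225 (mod 241)
231^12 ≡ 87 (mod 241)
231^15 ≡ 1 (mod 241) ✓
Hence ord(231) = 15.

15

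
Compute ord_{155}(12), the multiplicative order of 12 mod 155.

ord(12) | φ(155) = φ(5·31) = (5−1)·(31−1) = 4·30 = 120 = 2^3 · 3 · 5.
Divisors of 120: 1, 2, 3, 4, 5, 6, 8, 10, 12, 15, 20, 24, 30, 40, 60, 120.
Test each divisor d:
12^1 ≡ 12
12^2 ≡ 144
12^3 ≡ 23
12^4 ≡ 121
12^5 ≡ 57
12^6 ≡ 64
12^8 ≡ 71
12^10 ≡ 149
12^12 ≡ 66
12^15 ≡ 123
12^20 ≡ 36
12^24 ≡ 16
12^30 ≡ 94
12^40 ≡ 56
12^60 ≡ 1
The smallest such exponent is 60, so the order of 12 is 60.

60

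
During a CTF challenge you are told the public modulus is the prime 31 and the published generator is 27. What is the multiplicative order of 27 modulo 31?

10

ord(27) | φ(31) = 31 − 1 = 30 = 2 · 3 · 5.
Divisors of 30: 1, 2, 3, 5, 6, 10, 15, 30.
Evaluate successive powers at the divisors of 30:
27^1 ≡ 27 (mod 31)
27^2 ≡ 16 (mod 31)
27^3 ≡ 29 (mod 31)
27^5 ≡ 30 (mod 31)
27^6 ≡ 4 (mod 31)
27^10 ≡ 1 (mod 31) ✓
The smallest such exponent is 10, so the order of 27 is 10.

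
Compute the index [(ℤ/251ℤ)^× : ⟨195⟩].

Since 195 ∈ (Z/251Z)^×, its order divides φ(251) = 251 − 1 = 250 = 2 · 5^3.
Divisors of 250: 1, 2, 5, 10, 25, 50, 125, 250.
Test each divisor d:
195^1 ≡ 195
195^2 ≡ 124
195^5 ≡ 125
195^10 ≡ 63
195^25 ≡ 149
195^50 ≡ 113
195^125 ≡ 1
So ord_251(195) = 125, hence |⟨195⟩| = 125.
Index = |(Z/251Z)^×| / |⟨195⟩| = 250 / 125 = 2.

2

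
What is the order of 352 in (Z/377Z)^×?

By Lagrange's theorem, ord_377(352) divides φ(377) = φ(13·29) = (13−1)·(29−1) = 12·28 = 336 = 2^4 · 3 · 7.
Divisors of 336: 1, 2, 3, 4, 6, 7, 8, 12, 14, 16, 21, 24, 28, 42, 48, 56, 84, 112, 168, 336.
Check 352^d mod 377 for each divisor in increasing order:
352^1 ≡ 352 (mod 377)
352^2 ≡ 248 (mod 377)
352^3 ≡ 209 (mod 377)
352^4 ≡ 53 (mod 377)
352^6 ≡ 326 (mod 377)
352^7 ≡ 144 (mod 377)
352^8 ≡ 170 (mod 377)
352^12 ≡ 339 (mod 377)
352^14 ≡ 1 (mod 377) ✓
Therefore the multiplicative order of 352 modulo 377 is 14.

14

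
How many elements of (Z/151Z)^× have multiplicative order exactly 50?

20

φ(151) = 151 − 1 = 150 = 2 · 3 · 5^2.
Since (Z/151Z)^× is cyclic of order 150, the number of elements of order d is φ(d) when d | 150 and 0 otherwise.
50 = 2 · 5^2 divides 150, and φ(50) = 20.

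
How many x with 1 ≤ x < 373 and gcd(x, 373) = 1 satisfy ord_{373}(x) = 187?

φ(373) = 373 − 1 = 372 = 2^2 · 3 · 31.
Since (Z/373Z)^× is cyclic of order 372, the number of elements of order d is φ(d) when d | 372 and 0 otherwise.
Here 372 is not a multiple of 187, so there are no elements of order 187.

0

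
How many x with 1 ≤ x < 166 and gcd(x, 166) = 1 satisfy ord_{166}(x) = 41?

40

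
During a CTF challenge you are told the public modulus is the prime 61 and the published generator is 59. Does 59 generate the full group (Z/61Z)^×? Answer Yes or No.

φ(61) = 61 − 1 = 60 = 2^2 · 3 · 5.
It suffices to check that the order of 59 is not a proper divisor of 60: compute 59^(60/q) for q ∈ {2, 3, 5}.
59^30 ≡ 60 (mod 61)  [q = 2: ≢ 1 ✓]
59^20 ≡ 47 (mod 61)  [q = 3: ≢ 1 ✓]
59^12 ≡ 9 (mod 61)  [q = 5: ≢ 1 ✓]
None equal 1, so ord_61(59) = 60: 59 is a primitive root.

Yes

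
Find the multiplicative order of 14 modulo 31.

15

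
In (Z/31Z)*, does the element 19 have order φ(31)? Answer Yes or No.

φ(31) = 31 − 1 = 30 = 2 · 3 · 5.
It suffices to check that the order of 19 is not a proper divisor of 30: compute 19^(30/q) for q ∈ {2, 3, 5}.
19^15 ≡ 1 (mod 31)  [q = 2: ≡ 1 ✗]
19^10 ≡ 25 (mod 31)  [q = 3: ≢ 1 ✓]
19^6 ≡ 2 (mod 31)  [q = 5: ≢ 1 ✓]
The check at q = 2 fails, so 19 generates a proper subgroup.

No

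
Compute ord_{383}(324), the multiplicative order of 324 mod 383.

191

ord(324) | φ(383) = 383 − 1 = 382 = 2 · 191.
Divisors of 382: 1, 2, 191, 382.
Evaluate successive powers at the divisors of 382:
324^1 ≡ 324 (mod 383)
324^2 ≡ 34 (mod 383)
324^191 ≡ 1 (mod 383) ✓
The smallest such exponent is 191, so the order of 324 is 191.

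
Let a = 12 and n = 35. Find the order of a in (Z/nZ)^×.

12

By Lagrange's theorem, ord_35(12) divides φ(35) = φ(5·7) = (5−1)·(7−1) = 4·6 = 24 = 2^3 · 3.
Divisors of 24: 1, 2, 3, 4, 6, 8, 12, 24.
Test each divisor d:
12^1 ≡ 12
12^2 ≡ 4
12^3 ≡ 13
12^4 ≡ 16
12^6 ≡ 29
12^8 ≡ 11
12^12 ≡ 1
Therefore the multiplicative order of 12 modulo 35 is 12.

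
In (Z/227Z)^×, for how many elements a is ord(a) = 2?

1

φ(227) = 227 − 1 = 226 = 2 · 113.
(Z/227Z)^× is cyclic (|G| = 226); a cyclic group of order m has exactly φ(d) elements of each order d | m, and none otherwise.
2 | 226, and φ(2) = 2 − 1 = 1.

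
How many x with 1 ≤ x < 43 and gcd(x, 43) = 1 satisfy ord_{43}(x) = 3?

2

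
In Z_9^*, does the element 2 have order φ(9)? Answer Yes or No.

Yes

φ(9) = φ(3^2) = 3·(3−1) = 6 = 2 · 3.
It suffices to check that the order of 2 is not a proper divisor of 6: compute 2^(6/q) for q ∈ {2, 3}.
2^3 ≡ 8 (mod 9)  [q = 2: ≢ 1 ✓]
2^2 ≡ 4 (mod 9)  [q = 3: ≢ 1 ✓]
All checks pass, so 2 has order 6 and is a primitive root modulo 9.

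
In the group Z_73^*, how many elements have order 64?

φ(73) = 73 − 1 = 72 = 2^3 · 3^2.
Since (Z/73Z)^× is cyclic of order 72, the number of elements of order d is φ(d) when d | 72 and 0 otherwise.
Here 72 is not a multiple of 64, so there are no elements of order 64.

0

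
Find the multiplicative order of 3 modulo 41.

8

The order of 3 must divide φ(41) = 41 − 1 = 40 = 2^3 · 5.
Divisors of 40: 1, 2, 4, 5, 8, 10, 20, 40.
Test each divisor d:
3^1 ≡ 3
3^2 ≡ 9
3^4 ≡ 40
3^5 ≡ 38
3^8 ≡ 1
The smallest such exponent is 8, so the order of 3 is 8.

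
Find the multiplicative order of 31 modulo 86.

ord(31) | φ(86) = φ(2)·φ(43) = 1·42 = 42 = 2 · 3 · 7.
Divisors of 42: 1, 2, 3, 6, 7, 14, 21, 42.
Test each divisor d:
31^1 ≡ 31
31^2 ≡ 15
31^3 ≡ 35
31^6 ≡ 21
31^7 ≡ 49
31^14 ≡ 79
31^21 ≡ 1
Hence ord(31) = 21.

21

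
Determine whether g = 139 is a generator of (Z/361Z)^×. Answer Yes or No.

No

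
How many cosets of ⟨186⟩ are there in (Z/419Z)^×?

2

By Lagrange's theorem, ord_419(186) divides φ(419) = 419 − 1 = 418 = 2 · 11 · 19.
Divisors of 418: 1, 2, 11, 19, 22, 38, 209, 418.
Test each divisor d:
186^1 ≡ 186 (mod 419)
186^2 ≡ 238 (mod 419)
186^11 ≡ 139 (mod 419)
186^19 ≡ 169 (mod 419)
186^22 ≡ 47 (mod 419)
186^38 ≡ 69 (mod 419)
186^209 ≡ 1 (mod 419) ✓
Thus |⟨186⟩| = ord(186) = 209.
[(Z/419Z)^× : ⟨186⟩] = 418/209 = 2.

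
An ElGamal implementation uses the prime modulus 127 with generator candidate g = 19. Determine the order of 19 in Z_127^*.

The order of 19 must divide φ(127) = 127 − 1 = 126 = 2 · 3^2 · 7.
Divisors of 126: 1, 2, 3, 6, 7, 9, 14, 18, 21, 42, 63, 126.
Check 19^d mod 127 for each divisor in increasing order:
19^1 ≡ 19 (mod 127)
19^2 ≡ 107 (mod 127)
19^3 ≡ 1 (mod 127) ✓
Hence ord(19) = 3.

3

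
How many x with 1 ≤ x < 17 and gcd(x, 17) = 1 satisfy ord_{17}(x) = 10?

0

φ(17) = 17 − 1 = 16 = 2^4.
Since (Z/17Z)^× is cyclic of order 16, the number of elements of order d is φ(d) when d | 16 and 0 otherwise.
10 does not divide 16, so no element of (Z/17Z)^× has order 10.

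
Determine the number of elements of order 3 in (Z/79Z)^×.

2

φ(79) = 79 − 1 = 78 = 2 · 3 · 13.
In a cyclic group of order 78, there are φ(d) elements of order d for each divisor d of 78, and zero for non-divisors.
3 | 78, and φ(3) = 3 − 1 = 2.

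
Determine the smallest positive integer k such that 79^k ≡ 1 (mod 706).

352

By Lagrange's theorem, ord_706(79) divides φ(706) = φ(2)·φ(353) = 1·352 = 352 = 2^5 · 11.
Divisors of 352: 1, 2, 4, 8, 11, 16, 22, 32, 44, 88, 176, 352.
Evaluate successive powers at the divisors of 352:
79^1 ≡ 79 (mod 706)
79^2 ≡ 593 (mod 706)
79^4 ≡ 61 (mod 706)
79^8 ≡ 191 (mod 706)
79^11 ≡ 639 (mod 706)
79^16 ≡ 475 (mod 706)
79^22 ≡ 253 (mod 706)
79^32 ≡ 411 (mod 706)
79^44 ≡ 469 (mod 706)
79^88 ≡ 395 (mod 706)
79^176 ≡ 705 (mod 706)
79^352 ≡ 1 (mod 706) ✓
Hence ord(79) = 352.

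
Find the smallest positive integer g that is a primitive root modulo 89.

3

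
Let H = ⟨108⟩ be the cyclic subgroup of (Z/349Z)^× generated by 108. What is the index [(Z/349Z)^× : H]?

By Lagrange's theorem, ord_349(108) divides φ(349) = 349 − 1 = 348 = 2^2 · 3 · 29.
Divisors of 348: 1, 2, 3, 4, 6, 12, 29, 58, 87, 116, 174, 348.
Evaluate successive powers at the divisors of 348:
108^1 ≡ 108
108^2 ≡ 147
108^3 ≡ 171
108^4 ≡ 320
108^6 ≡ 274
108^12 ≡ 41
108^29 ≡ 122
108^58 ≡ 226
108^87 ≡ 1
Thus |⟨108⟩| = ord(108) = 87.
The index is φ(349) / ord(108) = 348 / 87 = 4.

4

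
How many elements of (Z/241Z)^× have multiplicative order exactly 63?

φ(241) = 241 − 1 = 240 = 2^4 · 3 · 5.
In a cyclic group of order 240, there are φ(d) elements of order d for each divisor d of 240, and zero for non-divisors.
Since 63 ∤ 240, the count is 0.

0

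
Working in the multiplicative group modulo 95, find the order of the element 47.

By Lagrange's theorem, ord_95(47) divides φ(95) = φ(5·19) = (5−1)·(19−1) = 4·18 = 72 = 2^3 · 3^2.
Divisors of 72: 1, 2, 3, 4, 6, 8, 9, 12, 18, 24, 36, 72.
Test each divisor d:
47^1 ≡ 47
47^2 ≡ 24
47^3 ≡ 83
47^4 ≡ 6
47^6 ≡ 49
47^8 ≡ 36
47^9 ≡ 77
47^12 ≡ 26
47^18 ≡ 39
47^24 ≡ 11
47^36 ≡ 1
The smallest such exponent is 36, so the order of 47 is 36.

36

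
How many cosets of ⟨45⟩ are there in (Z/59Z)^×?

2

By Lagrange's theorem, ord_59(45) divides φ(59) = 59 − 1 = 58 = 2 · 29.
Divisors of 58: 1, 2, 29, 58.
Evaluate successive powers at the divisors of 58:
45^1 ≡ 45
45^2 ≡ 19
45^29 ≡ 1
The order of 45 is 29, so the subgroup it generates has 29 elements.
[(Z/59Z)^× : ⟨45⟩] = 58/29 = 2.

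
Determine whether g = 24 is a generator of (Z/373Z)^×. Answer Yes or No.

φ(373) = 373 − 1 = 372 = 2^2 · 3 · 31.
24 is a primitive root mod 373 iff 24^(φ(373)/q) ≢ 1 for every prime q | φ(373), i.e. q ∈ {2, 3, 31}.
24^186 ≡ 372 (mod 373)  [q = 2: ≢ 1 ✓]
24^124 ≡ 284 (mod 373)  [q = 3: ≢ 1 ✓]
24^12 ≡ 91 (mod 373)  [q = 31: ≢ 1 ✓]
All checks pass, so 24 has order 372 and is a primitive root modulo 373.

Yes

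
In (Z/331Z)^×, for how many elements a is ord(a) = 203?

0

φ(331) = 331 − 1 = 330 = 2 · 3 · 5 · 11.
In a cyclic group of order 330, there are φ(d) elements of order d for each divisor d of 330, and zero for non-divisors.
Since 203 ∤ 330, the count is 0.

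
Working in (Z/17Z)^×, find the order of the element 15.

8

Since 15 ∈ (Z/17Z)^×, its order divides φ(17) = 17 − 1 = 16 = 2^4.
Divisors of 16: 1, 2, 4, 8, 16.
Evaluate successive powers at the divisors of 16:
15^1 ≡ 15 (mod 17)
15^2 ≡ 4 (mod 17)
15^4 ≡ 16 (mod 17)
15^8 ≡ 1 (mod 17) ✓
Hence ord(15) = 8.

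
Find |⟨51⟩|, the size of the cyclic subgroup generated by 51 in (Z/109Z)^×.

Since 51 ∈ (Z/109Z)^×, its order divides φ(109) = 109 − 1 = 108 = 2^2 · 3^3.
Divisors of 108: 1, 2, 3, 4, 6, 9, 12, 18, 27, 36, 54, 108.
Evaluate successive powers at the divisors of 108:
51^1 ≡ 51 (mod 109)
51^2 ≡ 94 (mod 109)
51^3 ≡ 107 (mod 109)
51^4 ≡ 7 (mod 109)
51^6 ≡ 4 (mod 109)
51^9 ≡ 101 (mod 109)
51^12 ≡ 16 (mod 109)
51^18 ≡ 64 (mod 109)
51^27 ≡ 33 (mod 109)
51^36 ≡ 63 (mod 109)
51^54 ≡ 108 (mod 109)
51^108 ≡ 1 (mod 109) ✓
Hence ord(51) = 108.

108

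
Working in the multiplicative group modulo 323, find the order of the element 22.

The order of 22 must divide φ(323) = φ(17·19) = (17−1)·(19−1) = 16·18 = 288 = 2^5 · 3^2.
Divisors of 288: 1, 2, 3, 4, 6, 8, 9, 12, 16, 18, 24, 32, 36, 48, 72, 96, 144, 288.
Compute 22^d (mod 323) for the divisors d until we hit 1:
22^1 ≡ 22
22^2 ≡ 161
22^3 ≡ 312
22^4 ≡ 81
22^6 ≡ 121
22^8 ≡ 101
22^9 ≡ 284
22^12 ≡ 106
22^16 ≡ 188
22^18 ≡ 229
22^24 ≡ 254
22^32 ≡ 137
22^36 ≡ 115
22^48 ≡ 239
22^72 ≡ 305
22^96 ≡ 273
22^144 ≡ 1
Therefore the multiplicative order of 22 modulo 323 is 144.

144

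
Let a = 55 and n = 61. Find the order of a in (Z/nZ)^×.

The order of 55 must divide φ(61) = 61 − 1 = 60 = 2^2 · 3 · 5.
Divisors of 60: 1, 2, 3, 4, 5, 6, 10, 12, 15, 20, 30, 60.
Test each divisor d:
55^1 ≡ 55 (mod 61)
55^2 ≡ 36 (mod 61)
55^3 ≡ 28 (mod 61)
55^4 ≡ 15 (mod 61)
55^5 ≡ 32 (mod 61)
55^6 ≡ 52 (mod 61)
55^10 ≡ 48 (mod 61)
55^12 ≡ 20 (mod 61)
55^15 ≡ 11 (mod 61)
55^20 ≡ 47 (mod 61)
55^30 ≡ 60 (mod 61)
55^60 ≡ 1 (mod 61) ✓
So ord_61(55) = 60.

60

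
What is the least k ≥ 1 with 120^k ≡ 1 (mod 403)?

30

ord(120) | φ(403) = φ(13·31) = (13−1)·(31−1) = 12·30 = 360 = 2^3 · 3^2 · 5.
Divisors of 360: 1, 2, 3, 4, 5, 6, 8, 9, 10, 12, 15, 18, 20, 24, 30, 36, 40, 45, 60, 72, 90, 120, 180, 360.
Compute 120^d (mod 403) for the divisors d until we hit 1:
120^1 ≡ 120 (mod 403)
120^2 ≡ 295 (mod 403)
120^3 ≡ 339 (mod 403)
120^4 ≡ 380 (mod 403)
120^5 ≡ 61 (mod 403)
120^6 ≡ 66 (mod 403)
120^8 ≡ 126 (mod 403)
120^9 ≡ 209 (mod 403)
120^10 ≡ 94 (mod 403)
120^12 ≡ 326 (mod 403)
120^15 ≡ 92 (mod 403)
120^18 ≡ 157 (mod 403)
120^20 ≡ 373 (mod 403)
120^24 ≡ 287 (mod 403)
120^30 ≡ 1 (mod 403) ✓
The smallest such exponent is 30, so the order of 120 is 30.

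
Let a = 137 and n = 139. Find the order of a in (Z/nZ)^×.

69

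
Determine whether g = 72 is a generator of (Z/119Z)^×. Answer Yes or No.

No

119 = 7 · 17 is a product of two distinct odd primes, so (Z/119Z)^× ≅ (Z/7Z)^× × (Z/17Z)^× is not cyclic.
No primitive root modulo 119 exists; in particular 72 is not one.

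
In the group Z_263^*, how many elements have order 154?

0

φ(263) = 263 − 1 = 262 = 2 · 131.
(Z/263Z)^× is cyclic (|G| = 262); a cyclic group of order m has exactly φ(d) elements of each order d | m, and none otherwise.
154 does not divide 262, so no element of (Z/263Z)^× has order 154.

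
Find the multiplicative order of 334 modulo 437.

33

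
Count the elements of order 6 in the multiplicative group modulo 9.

2

φ(9) = φ(3^2) = 3·(3−1) = 6 = 2 · 3.
Since (Z/9Z)^× is cyclic of order 6, the number of elements of order d is φ(d) when d | 6 and 0 otherwise.
6 = 2 · 3 divides 6, and φ(6) = 2.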